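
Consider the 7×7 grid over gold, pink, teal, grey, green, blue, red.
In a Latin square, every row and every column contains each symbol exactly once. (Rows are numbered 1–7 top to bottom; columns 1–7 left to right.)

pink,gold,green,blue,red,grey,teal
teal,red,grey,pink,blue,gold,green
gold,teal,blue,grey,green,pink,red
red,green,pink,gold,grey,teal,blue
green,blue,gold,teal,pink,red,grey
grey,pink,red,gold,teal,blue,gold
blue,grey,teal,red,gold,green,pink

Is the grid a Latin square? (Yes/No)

Column 4 contains gold twice (at rows 4 and 6), so it is not a permutation.

No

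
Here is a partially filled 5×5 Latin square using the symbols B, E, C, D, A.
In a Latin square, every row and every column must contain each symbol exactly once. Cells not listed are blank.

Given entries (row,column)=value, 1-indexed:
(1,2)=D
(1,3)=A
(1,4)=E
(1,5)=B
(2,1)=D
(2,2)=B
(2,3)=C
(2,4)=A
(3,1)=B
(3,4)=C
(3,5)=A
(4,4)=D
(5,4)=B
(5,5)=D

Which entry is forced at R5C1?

Row 1, column 1: row 1 has {B, E, D, A} and column 1 has {B, D}, leaving only C.
Row 2, column 5: row 2 has {B, C, D, A} and column 5 has {B, D, A}, leaving only E.
Row 3, column 2: row 3 has {B, C, A} and column 2 has {B, D}, leaving only E.
Row 3, column 3: row 3 has {B, E, C, A} and column 3 has {C, A}, leaving only D.
Row 4, column 5: row 4 has {D} and column 5 has {B, E, D, A}, leaving only C.
Row 4, column 2: row 4 has {C, D} and column 2 has {B, E, D}, leaving only A.
Row 4, column 1: row 4 has {C, D, A} and column 1 has {B, C, D}, leaving only E.
Row 5 already has {B, D} and column 1 already has {B, E, C, D}, so row 5, column 1 must be A.

A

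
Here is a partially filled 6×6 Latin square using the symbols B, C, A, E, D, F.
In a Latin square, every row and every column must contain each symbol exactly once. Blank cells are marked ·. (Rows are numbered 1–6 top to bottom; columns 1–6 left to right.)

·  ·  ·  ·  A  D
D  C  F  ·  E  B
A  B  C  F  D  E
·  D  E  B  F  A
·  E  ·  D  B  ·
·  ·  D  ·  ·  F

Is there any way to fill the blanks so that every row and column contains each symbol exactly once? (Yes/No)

No row or column among the givens repeats a symbol, and propagating forced cells runs into no contradiction.
One valid completion exists (for instance, E F B C A D / D C F A E B / A B C F D E / C D E B F A / F E A D B C / B A D E C F).

Yes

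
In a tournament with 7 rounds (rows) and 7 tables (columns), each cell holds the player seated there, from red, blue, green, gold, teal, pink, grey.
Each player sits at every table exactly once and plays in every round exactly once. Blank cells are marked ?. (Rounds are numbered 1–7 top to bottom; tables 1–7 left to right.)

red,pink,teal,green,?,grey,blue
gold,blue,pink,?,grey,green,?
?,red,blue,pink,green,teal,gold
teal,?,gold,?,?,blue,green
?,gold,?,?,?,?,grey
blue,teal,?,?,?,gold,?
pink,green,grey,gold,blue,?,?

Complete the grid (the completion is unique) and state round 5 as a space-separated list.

Round 5, table 1: round 5 has {gold, grey} and table 1 has {red, blue, gold, teal, pink}, leaving only green.
Round 5, table 3: round 5 has {green, gold, grey} and table 3 has {blue, gold, teal, pink, grey}, leaving only red.
Round 5, table 6: round 5 has {red, green, gold, grey} and table 6 has {blue, green, gold, teal, grey}, leaving only pink.
Round 5, table 5: round 5 has {red, green, gold, pink, grey} and table 5 has {blue, green, grey}, leaving only teal.
Round 5, table 4: round 5 has {red, green, gold, teal, pink, grey} and table 4 has {green, gold, pink}, leaving only blue.
So round 5 reads: green gold red blue teal pink grey.

green gold red blue teal pink grey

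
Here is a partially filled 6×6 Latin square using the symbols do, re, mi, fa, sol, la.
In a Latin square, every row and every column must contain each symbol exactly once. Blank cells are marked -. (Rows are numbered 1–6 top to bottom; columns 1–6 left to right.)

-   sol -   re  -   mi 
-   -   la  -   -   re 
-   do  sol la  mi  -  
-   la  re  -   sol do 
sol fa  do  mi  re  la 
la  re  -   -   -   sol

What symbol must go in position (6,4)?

Row 1, column 3: row 1 has {re, mi, sol} and column 3 has {do, re, sol, la}, leaving only fa.
Row 1, column 1: row 1 has {re, mi, fa, sol} and column 1 has {sol, la}, leaving only do.
Row 1, column 5: row 1 has {do, re, mi, fa, sol} and column 5 has {re, mi, sol}, leaving only la.
Row 2, column 2: row 2 has {re, la} and column 2 has {do, re, fa, sol, la}, leaving only mi.
Row 2, column 1: row 2 has {re, mi, la} and column 1 has {do, sol, la}, leaving only fa.
Row 2, column 5: row 2 has {re, mi, fa, la} and column 5 has {re, mi, sol, la}, leaving only do.
Row 2, column 4: row 2 has {do, re, mi, fa, la} and column 4 has {re, mi, la}, leaving only sol.
Row 3, column 1: row 3 has {do, mi, sol, la} and column 1 has {do, fa, sol, la}, leaving only re.
Row 3, column 6: row 3 has {do, re, mi, sol, la} and column 6 has {do, re, mi, sol, la}, leaving only fa.
Row 4, column 1: row 4 has {do, re, sol, la} and column 1 has {do, re, fa, sol, la}, leaving only mi.
Row 4, column 4: row 4 has {do, re, mi, sol, la} and column 4 has {re, mi, sol, la}, leaving only fa.
Row 6 already has {re, sol, la} and column 4 already has {re, mi, fa, sol, la}, so row 6, column 4 must be do.

do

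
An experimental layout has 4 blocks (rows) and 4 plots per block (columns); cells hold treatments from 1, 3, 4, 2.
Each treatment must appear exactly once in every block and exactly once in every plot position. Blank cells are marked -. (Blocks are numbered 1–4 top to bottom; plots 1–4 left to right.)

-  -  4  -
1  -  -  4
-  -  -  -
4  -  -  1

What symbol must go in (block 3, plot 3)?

1

Block 3, plot 3 is narrowed to {1, 3, 2}.
If it were 3, then block 4, plot 3 would be left with no valid symbol.
If it were 2, then block 4, plot 3 would be left with no valid symbol.
So block 3, plot 3 must be 1.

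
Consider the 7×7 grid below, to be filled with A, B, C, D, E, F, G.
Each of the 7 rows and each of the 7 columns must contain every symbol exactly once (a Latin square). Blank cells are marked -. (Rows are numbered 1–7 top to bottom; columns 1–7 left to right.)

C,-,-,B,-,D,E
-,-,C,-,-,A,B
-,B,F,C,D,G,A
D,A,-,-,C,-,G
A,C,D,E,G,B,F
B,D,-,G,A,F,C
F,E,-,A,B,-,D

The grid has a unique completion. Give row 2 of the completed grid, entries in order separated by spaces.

Row 1, column 5: row 1 has {B, C, D, E} and column 5 has {A, B, C, D, G}, leaving only F.
Row 2, column 5: row 2 has {A, B, C} and column 5 has {A, B, C, D, F, G}, leaving only E.
Row 2, column 1: row 2 has {A, B, C, E} and column 1 has {A, B, C, D, F}, leaving only G.
Row 2, column 2: row 2 has {A, B, C, E, G} and column 2 has {A, B, C, D, E}, leaving only F.
Row 2, column 4: row 2 has {A, B, C, E, F, G} and column 4 has {A, B, C, E, G}, leaving only D.
So row 2 reads: G F C D E A B.

G F C D E A B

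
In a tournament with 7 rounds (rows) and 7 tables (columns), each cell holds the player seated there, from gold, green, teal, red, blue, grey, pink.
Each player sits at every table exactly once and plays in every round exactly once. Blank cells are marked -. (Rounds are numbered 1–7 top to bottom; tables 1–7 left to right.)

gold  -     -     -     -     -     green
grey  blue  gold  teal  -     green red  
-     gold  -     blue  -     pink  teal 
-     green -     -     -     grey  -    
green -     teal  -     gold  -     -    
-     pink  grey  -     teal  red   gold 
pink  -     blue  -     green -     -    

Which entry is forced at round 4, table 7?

Round 2, table 5: round 2 has {gold, green, teal, red, blue, grey} and table 5 has {gold, green, teal}, leaving only pink.
Round 3, table 1: round 3 has {gold, teal, blue, pink} and table 1 has {gold, green, grey, pink}, leaving only red.
Round 3, table 3: round 3 has {gold, teal, red, blue, pink} and table 3 has {gold, teal, blue, grey}, leaving only green.
Round 3, table 5: round 3 has {gold, green, teal, red, blue, pink} and table 5 has {gold, green, teal, pink}, leaving only grey.
Round 5, table 6: round 5 has {gold, green, teal} and table 6 has {green, red, grey, pink}, leaving only blue.
Round 1, table 6: round 1 has {gold, green} and table 6 has {green, red, blue, grey, pink}, leaving only teal.
Round 6, table 1: round 6 has {gold, teal, red, grey, pink} and table 1 has {gold, green, red, grey, pink}, leaving only blue.
Round 4, table 1: round 4 has {green, grey} and table 1 has {gold, green, red, blue, grey, pink}, leaving only teal.
Round 6, table 4: round 6 has {gold, teal, red, blue, grey, pink} and table 4 has {teal, blue}, leaving only green.
Round 7, table 6: round 7 has {green, blue, pink} and table 6 has {green, teal, red, blue, grey, pink}, leaving only gold.
Round 7, table 7: round 7 has {gold, green, blue, pink} and table 7 has {gold, green, teal, red}, leaving only grey.
Round 5, table 7: round 5 has {gold, green, teal, blue} and table 7 has {gold, green, teal, red, grey}, leaving only pink.
Round 4 already has {green, teal, grey} and table 7 already has {gold, green, teal, red, grey, pink}, so round 4, table 7 must be blue.

blue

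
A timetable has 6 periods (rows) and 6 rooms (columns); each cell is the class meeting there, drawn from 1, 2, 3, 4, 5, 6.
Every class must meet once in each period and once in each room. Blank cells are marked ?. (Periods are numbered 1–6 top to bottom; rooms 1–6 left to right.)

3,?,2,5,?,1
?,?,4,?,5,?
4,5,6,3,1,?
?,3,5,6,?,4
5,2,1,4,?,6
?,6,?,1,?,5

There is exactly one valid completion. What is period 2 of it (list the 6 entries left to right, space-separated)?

Period 2, room 2: period 2 has {4, 5} and room 2 has {2, 3, 5, 6}, leaving only 1.
Period 2, room 4: period 2 has {1, 4, 5} and room 4 has {1, 3, 4, 5, 6}, leaving only 2.
Period 2, room 1: period 2 has {1, 2, 4, 5} and room 1 has {3, 4, 5}, leaving only 6.
Period 2, room 6: period 2 has {1, 2, 4, 5, 6} and room 6 has {1, 4, 5, 6}, leaving only 3.
So period 2 reads: 6 1 4 2 5 3.

6 1 4 2 5 3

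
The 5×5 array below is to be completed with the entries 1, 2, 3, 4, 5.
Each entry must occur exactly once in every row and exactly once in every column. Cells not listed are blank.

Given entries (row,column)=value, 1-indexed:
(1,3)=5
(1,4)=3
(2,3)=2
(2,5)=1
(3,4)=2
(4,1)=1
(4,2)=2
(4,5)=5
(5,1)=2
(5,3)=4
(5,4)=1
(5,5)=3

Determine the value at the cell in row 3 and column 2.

Row 1, column 1: row 1 has {3, 5} and column 1 has {1, 2}, leaving only 4.
Row 1, column 2: row 1 has {3, 4, 5} and column 2 has {2}, leaving only 1.
Row 1, column 5: row 1 has {1, 3, 4, 5} and column 5 has {1, 3, 5}, leaving only 2.
Row 3, column 5: row 3 has {2} and column 5 has {1, 2, 3, 5}, leaving only 4.
Row 4, column 3: row 4 has {1, 2, 5} and column 3 has {2, 4, 5}, leaving only 3.
Row 3, column 3: row 3 has {2, 4} and column 3 has {2, 3, 4, 5}, leaving only 1.
Row 4, column 4: row 4 has {1, 2, 3, 5} and column 4 has {1, 2, 3}, leaving only 4.
Row 2, column 4: row 2 has {1, 2} and column 4 has {1, 2, 3, 4}, leaving only 5.
Row 2, column 1: row 2 has {1, 2, 5} and column 1 has {1, 2, 4}, leaving only 3.
Row 2, column 2: row 2 has {1, 2, 3, 5} and column 2 has {1, 2}, leaving only 4.
Row 3, column 1: row 3 has {1, 2, 4} and column 1 has {1, 2, 3, 4}, leaving only 5.
Row 3 already has {1, 2, 4, 5} and column 2 already has {1, 2, 4}, so row 3, column 2 must be 3.

3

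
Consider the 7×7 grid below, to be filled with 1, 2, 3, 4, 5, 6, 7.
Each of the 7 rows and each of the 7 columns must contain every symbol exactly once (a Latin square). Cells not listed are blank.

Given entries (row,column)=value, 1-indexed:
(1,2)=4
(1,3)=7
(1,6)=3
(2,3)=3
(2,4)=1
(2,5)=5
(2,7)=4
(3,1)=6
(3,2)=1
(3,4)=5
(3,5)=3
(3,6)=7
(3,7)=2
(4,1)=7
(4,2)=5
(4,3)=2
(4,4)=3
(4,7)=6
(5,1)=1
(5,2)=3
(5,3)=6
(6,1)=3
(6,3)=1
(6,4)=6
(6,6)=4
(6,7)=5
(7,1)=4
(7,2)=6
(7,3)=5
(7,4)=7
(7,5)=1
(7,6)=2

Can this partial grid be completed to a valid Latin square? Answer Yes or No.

Yes

No row or column among the givens repeats a symbol, and propagating forced cells runs into no contradiction.
One valid completion exists (for instance, 5 4 7 2 6 3 1 / 2 7 3 1 5 6 4 / 6 1 4 5 3 7 2 / 7 5 2 3 4 1 6 / 1 3 6 4 2 5 7 / 3 2 1 6 7 4 5 / 4 6 5 7 1 2 3).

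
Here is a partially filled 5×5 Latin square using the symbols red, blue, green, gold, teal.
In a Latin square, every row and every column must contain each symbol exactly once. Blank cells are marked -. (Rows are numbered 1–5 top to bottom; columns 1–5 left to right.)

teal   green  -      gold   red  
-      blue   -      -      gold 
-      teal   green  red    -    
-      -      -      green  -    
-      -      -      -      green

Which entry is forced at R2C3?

red

Row 1, column 3: row 1 has {red, green, gold, teal} and column 3 has {green}, leaving only blue.
Row 2, column 4: row 2 has {blue, gold} and column 4 has {red, green, gold}, leaving only teal.
Row 2 already has {blue, gold, teal} and column 3 already has {blue, green}, so row 2, column 3 must be red.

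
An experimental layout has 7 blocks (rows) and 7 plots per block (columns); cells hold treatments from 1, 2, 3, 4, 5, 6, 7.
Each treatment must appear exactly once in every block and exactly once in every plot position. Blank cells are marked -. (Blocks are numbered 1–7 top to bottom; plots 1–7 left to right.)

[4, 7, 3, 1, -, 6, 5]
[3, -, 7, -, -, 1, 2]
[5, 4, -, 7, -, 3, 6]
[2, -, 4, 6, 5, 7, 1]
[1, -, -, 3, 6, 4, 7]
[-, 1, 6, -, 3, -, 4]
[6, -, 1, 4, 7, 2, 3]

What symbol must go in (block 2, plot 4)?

Block 2 already has {1, 2, 3, 7} and plot 4 already has {1, 3, 4, 6, 7}, so block 2, plot 4 must be 5.

5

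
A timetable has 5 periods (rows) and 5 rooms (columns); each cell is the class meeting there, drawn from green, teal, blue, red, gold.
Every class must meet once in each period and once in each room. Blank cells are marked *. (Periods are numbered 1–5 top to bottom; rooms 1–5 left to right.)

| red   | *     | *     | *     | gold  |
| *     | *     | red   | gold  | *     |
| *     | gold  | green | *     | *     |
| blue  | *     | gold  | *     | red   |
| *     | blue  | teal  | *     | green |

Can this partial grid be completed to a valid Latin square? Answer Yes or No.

No

Period 1, room 3: period 1 has {red, gold} and room 3 has {green, teal, red, gold}, so it must be blue.
Period 3, room 1: period 3 has {green, gold} and room 1 has {blue, red}, so it must be teal.
Period 2, room 1: period 2 has {red, gold} and room 1 has {teal, blue, red}, so it must be green.
Period 2, room 2: period 2 has {green, red, gold} and room 2 has {blue, gold}, so it must be teal.
Period 1, room 2: period 1 has {blue, red, gold} and room 2 has {teal, blue, gold}, so it must be green.
Now period 4, room 2: period 4 together with room 2 already contain {green, teal, blue, red, gold} — every symbol — so nothing can go there. The grid has no valid completion.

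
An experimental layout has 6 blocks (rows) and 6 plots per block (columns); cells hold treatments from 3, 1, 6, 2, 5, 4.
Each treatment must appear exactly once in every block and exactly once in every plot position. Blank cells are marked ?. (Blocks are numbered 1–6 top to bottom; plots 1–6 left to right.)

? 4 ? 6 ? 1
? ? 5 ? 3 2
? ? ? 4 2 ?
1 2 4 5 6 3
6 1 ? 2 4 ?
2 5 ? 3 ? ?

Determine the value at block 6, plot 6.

Block 1, plot 5: block 1 has {1, 6, 4} and plot 5 has {3, 6, 2, 4}, leaving only 5.
Block 1, plot 1: block 1 has {1, 6, 5, 4} and plot 1 has {1, 6, 2}, leaving only 3.
Block 1, plot 3: block 1 has {3, 1, 6, 5, 4} and plot 3 has {5, 4}, leaving only 2.
Block 2, plot 1: block 2 has {3, 2, 5} and plot 1 has {3, 1, 6, 2}, leaving only 4.
Block 2, plot 2: block 2 has {3, 2, 5, 4} and plot 2 has {1, 2, 5, 4}, leaving only 6.
Block 2, plot 4: block 2 has {3, 6, 2, 5, 4} and plot 4 has {3, 6, 2, 5, 4}, leaving only 1.
Block 3, plot 1: block 3 has {2, 4} and plot 1 has {3, 1, 6, 2, 4}, leaving only 5.
Block 3, plot 2: block 3 has {2, 5, 4} and plot 2 has {1, 6, 2, 5, 4}, leaving only 3.
Block 3, plot 6: block 3 has {3, 2, 5, 4} and plot 6 has {3, 1, 2}, leaving only 6.
Block 6 already has {3, 2, 5} and plot 6 already has {3, 1, 6, 2}, so block 6, plot 6 must be 4.

4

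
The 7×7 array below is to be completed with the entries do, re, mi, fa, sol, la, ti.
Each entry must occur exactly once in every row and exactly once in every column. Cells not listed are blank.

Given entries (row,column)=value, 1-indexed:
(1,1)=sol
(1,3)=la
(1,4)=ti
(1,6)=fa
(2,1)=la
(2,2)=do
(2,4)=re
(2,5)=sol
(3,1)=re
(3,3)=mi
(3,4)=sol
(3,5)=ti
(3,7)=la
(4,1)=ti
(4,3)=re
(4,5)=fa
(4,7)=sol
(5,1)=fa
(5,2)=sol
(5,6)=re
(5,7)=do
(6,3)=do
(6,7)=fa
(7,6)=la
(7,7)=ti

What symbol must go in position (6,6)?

Row 2, column 7: row 2 has {do, re, sol, la} and column 7 has {do, fa, sol, la, ti}, leaving only mi.
Row 1, column 7: row 1 has {fa, sol, la, ti} and column 7 has {do, mi, fa, sol, la, ti}, leaving only re.
Row 1, column 2: row 1 has {re, fa, sol, la, ti} and column 2 has {do, sol}, leaving only mi.
Row 1, column 5: row 1 has {re, mi, fa, sol, la, ti} and column 5 has {fa, sol, ti}, leaving only do.
Row 2, column 6: row 2 has {do, re, mi, sol, la} and column 6 has {re, fa, la}, leaving only ti.
Row 2, column 3: row 2 has {do, re, mi, sol, la, ti} and column 3 has {do, re, mi, la}, leaving only fa.
Row 3, column 2: row 3 has {re, mi, sol, la, ti} and column 2 has {do, mi, sol}, leaving only fa.
Row 3, column 6: row 3 has {re, mi, fa, sol, la, ti} and column 6 has {re, fa, la, ti}, leaving only do.
Row 4, column 2: row 4 has {re, fa, sol, ti} and column 2 has {do, mi, fa, sol}, leaving only la.
Row 4, column 6: row 4 has {re, fa, sol, la, ti} and column 6 has {do, re, fa, la, ti}, leaving only mi.
Row 6 already has {do, fa} and column 6 already has {do, re, mi, fa, la, ti}, so row 6, column 6 must be sol.

sol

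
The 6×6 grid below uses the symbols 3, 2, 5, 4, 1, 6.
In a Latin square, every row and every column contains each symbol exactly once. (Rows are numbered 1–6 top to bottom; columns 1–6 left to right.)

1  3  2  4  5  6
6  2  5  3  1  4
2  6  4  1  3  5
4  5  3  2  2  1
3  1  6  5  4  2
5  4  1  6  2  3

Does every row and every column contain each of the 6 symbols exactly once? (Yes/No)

No

Row 4 contains 2 twice (at columns 4 and 5), so it is not a permutation.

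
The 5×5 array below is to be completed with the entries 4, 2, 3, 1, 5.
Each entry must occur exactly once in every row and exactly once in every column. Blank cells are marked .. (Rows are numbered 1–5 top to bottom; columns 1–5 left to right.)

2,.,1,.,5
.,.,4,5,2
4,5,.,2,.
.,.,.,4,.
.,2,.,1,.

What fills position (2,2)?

Row 1, column 4: row 1 has {2, 1, 5} and column 4 has {4, 2, 1, 5}, leaving only 3.
Row 1, column 2: row 1 has {2, 3, 1, 5} and column 2 has {2, 5}, leaving only 4.
Row 3, column 3: row 3 has {4, 2, 5} and column 3 has {4, 1}, leaving only 3.
Row 3, column 5: row 3 has {4, 2, 3, 5} and column 5 has {2, 5}, leaving only 1.
Row 4, column 5: row 4 has {4} and column 5 has {2, 1, 5}, leaving only 3.
Row 4, column 2: row 4 has {4, 3} and column 2 has {4, 2, 5}, leaving only 1.
Row 2 already has {4, 2, 5} and column 2 already has {4, 2, 1, 5}, so row 2, column 2 must be 3.

3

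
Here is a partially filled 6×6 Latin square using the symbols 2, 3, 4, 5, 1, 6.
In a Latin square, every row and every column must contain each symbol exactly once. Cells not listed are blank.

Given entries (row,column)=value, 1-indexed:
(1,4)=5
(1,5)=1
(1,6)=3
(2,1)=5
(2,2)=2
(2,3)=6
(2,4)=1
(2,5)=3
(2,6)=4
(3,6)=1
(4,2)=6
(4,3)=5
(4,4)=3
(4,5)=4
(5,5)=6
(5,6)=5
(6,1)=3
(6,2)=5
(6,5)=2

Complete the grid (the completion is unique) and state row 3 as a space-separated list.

Row 3, column 5: row 3 has {1} and column 5 has {2, 3, 4, 1, 6}, leaving only 5.
Row 1, column 2: row 1 has {3, 5, 1} and column 2 has {2, 5, 6}, leaving only 4.
Row 3, column 2: row 3 has {5, 1} and column 2 has {2, 4, 5, 6}, leaving only 3.
Row 1, column 3: row 1 has {3, 4, 5, 1} and column 3 has {5, 6}, leaving only 2.
Row 3, column 3: row 3 has {3, 5, 1} and column 3 has {2, 5, 6}, leaving only 4.
Row 1, column 1: row 1 has {2, 3, 4, 5, 1} and column 1 has {3, 5}, leaving only 6.
Row 3, column 1: row 3 has {3, 4, 5, 1} and column 1 has {3, 5, 6}, leaving only 2.
Row 3, column 4: row 3 has {2, 3, 4, 5, 1} and column 4 has {3, 5, 1}, leaving only 6.
So row 3 reads: 2 3 4 6 5 1.

2 3 4 6 5 1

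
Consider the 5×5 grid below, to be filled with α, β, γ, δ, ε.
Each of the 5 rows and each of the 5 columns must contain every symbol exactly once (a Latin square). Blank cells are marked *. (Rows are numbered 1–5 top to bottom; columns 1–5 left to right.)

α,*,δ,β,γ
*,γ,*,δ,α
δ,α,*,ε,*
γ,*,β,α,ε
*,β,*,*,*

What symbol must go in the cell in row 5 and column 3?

α

Row 1, column 2: row 1 has {α, β, γ, δ} and column 2 has {α, β, γ}, leaving only ε.
Row 2, column 3: row 2 has {α, γ, δ} and column 3 has {β, δ}, leaving only ε.
Row 2, column 1: row 2 has {α, γ, δ, ε} and column 1 has {α, γ, δ}, leaving only β.
Row 3, column 3: row 3 has {α, δ, ε} and column 3 has {β, δ, ε}, leaving only γ.
Row 5 already has {β} and column 3 already has {β, γ, δ, ε}, so row 5, column 3 must be α.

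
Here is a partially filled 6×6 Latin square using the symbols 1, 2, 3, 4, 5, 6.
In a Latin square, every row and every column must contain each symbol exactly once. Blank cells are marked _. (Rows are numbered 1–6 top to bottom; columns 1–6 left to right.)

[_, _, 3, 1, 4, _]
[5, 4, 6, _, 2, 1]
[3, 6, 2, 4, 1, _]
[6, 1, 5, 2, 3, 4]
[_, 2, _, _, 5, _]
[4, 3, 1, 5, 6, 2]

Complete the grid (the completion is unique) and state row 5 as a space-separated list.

1 2 4 6 5 3

Row 5, column 1: row 5 has {2, 5} and column 1 has {3, 4, 5, 6}, leaving only 1.
Row 5, column 3: row 5 has {1, 2, 5} and column 3 has {1, 2, 3, 5, 6}, leaving only 4.
Row 1, column 1: row 1 has {1, 3, 4} and column 1 has {1, 3, 4, 5, 6}, leaving only 2.
Row 1, column 2: row 1 has {1, 2, 3, 4} and column 2 has {1, 2, 3, 4, 6}, leaving only 5.
Row 1, column 6: row 1 has {1, 2, 3, 4, 5} and column 6 has {1, 2, 4}, leaving only 6.
Row 5, column 6: row 5 has {1, 2, 4, 5} and column 6 has {1, 2, 4, 6}, leaving only 3.
Row 5, column 4: row 5 has {1, 2, 3, 4, 5} and column 4 has {1, 2, 4, 5}, leaving only 6.
So row 5 reads: 1 2 4 6 5 3.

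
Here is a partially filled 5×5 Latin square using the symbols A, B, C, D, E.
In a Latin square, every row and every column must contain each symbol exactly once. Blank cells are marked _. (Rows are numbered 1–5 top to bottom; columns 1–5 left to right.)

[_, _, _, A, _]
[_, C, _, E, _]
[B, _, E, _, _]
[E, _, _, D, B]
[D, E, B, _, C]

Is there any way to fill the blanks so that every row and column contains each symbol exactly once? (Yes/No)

Row 5, column 4: row 5 together with column 4 already contain {A, B, C, D, E} — every symbol — so nothing can go there. The grid has no valid completion.

No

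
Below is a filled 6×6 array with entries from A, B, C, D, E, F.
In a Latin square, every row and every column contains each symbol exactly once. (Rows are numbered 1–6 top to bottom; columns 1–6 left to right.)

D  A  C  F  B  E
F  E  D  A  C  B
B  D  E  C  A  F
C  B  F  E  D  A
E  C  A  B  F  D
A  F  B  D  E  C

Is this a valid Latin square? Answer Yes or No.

Yes

Each row is a permutation of the 6 symbols, and so is each column.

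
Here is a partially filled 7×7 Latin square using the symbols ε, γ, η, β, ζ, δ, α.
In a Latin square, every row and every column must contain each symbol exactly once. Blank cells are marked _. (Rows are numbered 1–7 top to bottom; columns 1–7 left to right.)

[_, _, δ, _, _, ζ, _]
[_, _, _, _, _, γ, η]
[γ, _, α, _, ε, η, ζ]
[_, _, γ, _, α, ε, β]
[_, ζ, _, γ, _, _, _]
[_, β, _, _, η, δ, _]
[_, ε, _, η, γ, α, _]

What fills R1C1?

η

Row 1, column 5: row 1 has {ζ, δ} and column 5 has {ε, γ, η, α}, leaving only β.
Row 3, column 2: row 3 has {ε, γ, η, ζ, α} and column 2 has {ε, β, ζ}, leaving only δ.
Row 2, column 2: row 2 has {γ, η} and column 2 has {ε, β, ζ, δ}, leaving only α.
Row 3, column 4: row 3 has {ε, γ, η, ζ, δ, α} and column 4 has {γ, η}, leaving only β.
Row 4, column 2: row 4 has {ε, γ, β, α} and column 2 has {ε, β, ζ, δ, α}, leaving only η.
Row 1, column 2: row 1 has {β, ζ, δ} and column 2 has {ε, η, β, ζ, δ, α}, leaving only γ.
Row 5, column 5: row 5 has {γ, ζ} and column 5 has {ε, γ, η, β, α}, leaving only δ.
Row 2, column 5: row 2 has {γ, η, α} and column 5 has {ε, γ, η, β, δ, α}, leaving only ζ.
Row 5, column 6: row 5 has {γ, ζ, δ} and column 6 has {ε, γ, η, ζ, δ, α}, leaving only β.
Row 7, column 7: row 7 has {ε, γ, η, α} and column 7 has {η, β, ζ}, leaving only δ.
Row 1, column 1 is narrowed to {ε, η, α}.
If it were ε, then row 1, column 7 would be left with no valid symbol.
If it were α, then row 1, column 7 would be left with no valid symbol.
So row 1, column 1 must be η.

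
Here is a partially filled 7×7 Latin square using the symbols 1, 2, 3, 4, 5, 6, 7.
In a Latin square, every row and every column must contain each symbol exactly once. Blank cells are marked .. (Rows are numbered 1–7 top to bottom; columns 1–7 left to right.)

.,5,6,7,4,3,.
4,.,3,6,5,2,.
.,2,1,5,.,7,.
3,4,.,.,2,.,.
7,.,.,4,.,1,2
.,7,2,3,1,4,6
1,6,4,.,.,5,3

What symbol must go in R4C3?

7

Row 1, column 1: row 1 has {3, 4, 5, 6, 7} and column 1 has {1, 3, 4, 7}, leaving only 2.
Row 1, column 7: row 1 has {2, 3, 4, 5, 6, 7} and column 7 has {2, 3, 6}, leaving only 1.
Row 2, column 2: row 2 has {2, 3, 4, 5, 6} and column 2 has {2, 4, 5, 6, 7}, leaving only 1.
Row 2, column 7: row 2 has {1, 2, 3, 4, 5, 6} and column 7 has {1, 2, 3, 6}, leaving only 7.
Row 3, column 1: row 3 has {1, 2, 5, 7} and column 1 has {1, 2, 3, 4, 7}, leaving only 6.
Row 3, column 5: row 3 has {1, 2, 5, 6, 7} and column 5 has {1, 2, 4, 5}, leaving only 3.
Row 3, column 7: row 3 has {1, 2, 3, 5, 6, 7} and column 7 has {1, 2, 3, 6, 7}, leaving only 4.
Row 4, column 4: row 4 has {2, 3, 4} and column 4 has {3, 4, 5, 6, 7}, leaving only 1.
Row 4, column 6: row 4 has {1, 2, 3, 4} and column 6 has {1, 2, 3, 4, 5, 7}, leaving only 6.
Row 4, column 7: row 4 has {1, 2, 3, 4, 6} and column 7 has {1, 2, 3, 4, 6, 7}, leaving only 5.
Row 4 already has {1, 2, 3, 4, 5, 6} and column 3 already has {1, 2, 3, 4, 6}, so row 4, column 3 must be 7.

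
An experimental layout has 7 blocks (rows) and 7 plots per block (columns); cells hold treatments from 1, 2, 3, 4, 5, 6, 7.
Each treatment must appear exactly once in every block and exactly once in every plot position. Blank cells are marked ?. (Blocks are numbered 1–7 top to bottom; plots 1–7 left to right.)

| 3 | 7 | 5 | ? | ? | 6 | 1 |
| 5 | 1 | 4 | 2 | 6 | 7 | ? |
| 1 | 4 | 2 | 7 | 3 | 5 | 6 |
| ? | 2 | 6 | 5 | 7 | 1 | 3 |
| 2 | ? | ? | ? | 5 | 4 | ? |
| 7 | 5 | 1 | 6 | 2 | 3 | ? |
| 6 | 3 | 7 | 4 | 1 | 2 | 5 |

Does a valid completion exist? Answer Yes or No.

No

Block 1, plot 4: block 1 together with plot 4 already contain {1, 2, 3, 4, 5, 6, 7} — every symbol — so nothing can go there. The grid has no valid completion.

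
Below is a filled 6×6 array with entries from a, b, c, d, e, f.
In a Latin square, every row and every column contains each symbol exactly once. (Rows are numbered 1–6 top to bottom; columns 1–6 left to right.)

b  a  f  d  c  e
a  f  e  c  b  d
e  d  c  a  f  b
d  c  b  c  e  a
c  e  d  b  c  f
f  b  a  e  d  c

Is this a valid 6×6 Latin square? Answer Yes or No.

No

Row 5 contains c twice (at columns 1 and 5); row 4 is also not a permutation.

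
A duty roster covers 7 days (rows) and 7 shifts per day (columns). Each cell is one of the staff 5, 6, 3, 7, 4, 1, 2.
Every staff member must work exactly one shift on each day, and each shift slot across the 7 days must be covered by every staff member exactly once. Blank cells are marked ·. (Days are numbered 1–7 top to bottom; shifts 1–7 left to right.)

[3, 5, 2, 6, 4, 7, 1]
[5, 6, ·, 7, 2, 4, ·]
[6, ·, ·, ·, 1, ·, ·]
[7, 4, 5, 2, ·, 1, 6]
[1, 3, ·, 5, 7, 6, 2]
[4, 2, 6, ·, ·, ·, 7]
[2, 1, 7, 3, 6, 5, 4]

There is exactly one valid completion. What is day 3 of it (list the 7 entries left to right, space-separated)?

Day 3, shift 2: day 3 has {6, 1} and shift 2 has {5, 6, 3, 4, 1, 2}, leaving only 7.
Day 3, shift 4: day 3 has {6, 7, 1} and shift 4 has {5, 6, 3, 7, 2}, leaving only 4.
Day 3, shift 3: day 3 has {6, 7, 4, 1} and shift 3 has {5, 6, 7, 2}, leaving only 3.
Day 3, shift 6: day 3 has {6, 3, 7, 4, 1} and shift 6 has {5, 6, 7, 4, 1}, leaving only 2.
Day 3, shift 7: day 3 has {6, 3, 7, 4, 1, 2} and shift 7 has {6, 7, 4, 1, 2}, leaving only 5.
So day 3 reads: 6 7 3 4 1 2 5.

6 7 3 4 1 2 5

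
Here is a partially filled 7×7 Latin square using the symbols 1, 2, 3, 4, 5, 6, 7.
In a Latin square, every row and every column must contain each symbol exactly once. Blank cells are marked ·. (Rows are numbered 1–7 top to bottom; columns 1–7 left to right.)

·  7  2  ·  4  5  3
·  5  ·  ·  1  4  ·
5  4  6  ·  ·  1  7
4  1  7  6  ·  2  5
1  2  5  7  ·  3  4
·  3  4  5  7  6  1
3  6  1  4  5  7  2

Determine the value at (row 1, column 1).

Row 1 already has {2, 3, 4, 5, 7} and column 1 already has {1, 3, 4, 5}, so row 1, column 1 must be 6.

6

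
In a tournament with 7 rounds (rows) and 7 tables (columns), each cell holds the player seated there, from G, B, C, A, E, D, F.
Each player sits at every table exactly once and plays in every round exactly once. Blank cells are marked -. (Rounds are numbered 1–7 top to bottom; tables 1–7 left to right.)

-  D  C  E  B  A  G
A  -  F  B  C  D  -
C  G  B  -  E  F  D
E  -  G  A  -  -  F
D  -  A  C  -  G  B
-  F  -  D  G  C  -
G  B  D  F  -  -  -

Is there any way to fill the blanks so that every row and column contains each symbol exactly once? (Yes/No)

No

Round 3, table 4: round 3 together with table 4 already contain {G, B, C, A, E, D, F} — every symbol — so nothing can go there. The grid has no valid completion.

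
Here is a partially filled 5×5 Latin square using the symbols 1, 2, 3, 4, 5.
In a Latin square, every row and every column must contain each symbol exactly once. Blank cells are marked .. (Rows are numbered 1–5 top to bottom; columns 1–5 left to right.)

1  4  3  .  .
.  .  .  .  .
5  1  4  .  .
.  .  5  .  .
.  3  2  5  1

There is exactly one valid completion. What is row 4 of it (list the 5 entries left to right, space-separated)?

Row 4, column 2: row 4 has {5} and column 2 has {1, 3, 4}, leaving only 2.
Row 1, column 4: row 1 has {1, 3, 4} and column 4 has {5}, leaving only 2.
Row 1, column 5: row 1 has {1, 2, 3, 4} and column 5 has {1}, leaving only 5.
Row 2, column 2: row 2 has {} and column 2 has {1, 2, 3, 4}, leaving only 5.
Row 2, column 3: row 2 has {5} and column 3 has {2, 3, 4, 5}, leaving only 1.
Row 3, column 4: row 3 has {1, 4, 5} and column 4 has {2, 5}, leaving only 3.
Row 2, column 4: row 2 has {1, 5} and column 4 has {2, 3, 5}, leaving only 4.
Row 4, column 4: row 4 has {2, 5} and column 4 has {2, 3, 4, 5}, leaving only 1.
Row 3, column 5: row 3 has {1, 3, 4, 5} and column 5 has {1, 5}, leaving only 2.
Row 2, column 5: row 2 has {1, 4, 5} and column 5 has {1, 2, 5}, leaving only 3.
Row 4, column 5: row 4 has {1, 2, 5} and column 5 has {1, 2, 3, 5}, leaving only 4.
Row 4, column 1: row 4 has {1, 2, 4, 5} and column 1 has {1, 5}, leaving only 3.
So row 4 reads: 3 2 5 1 4.

3 2 5 1 4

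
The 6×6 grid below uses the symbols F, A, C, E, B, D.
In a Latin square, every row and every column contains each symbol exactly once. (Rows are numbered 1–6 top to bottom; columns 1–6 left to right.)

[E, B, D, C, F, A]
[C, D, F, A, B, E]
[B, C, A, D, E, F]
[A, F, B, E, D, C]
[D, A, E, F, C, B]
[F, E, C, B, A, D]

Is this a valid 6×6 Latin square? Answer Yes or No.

Yes

Each row is a permutation of the 6 symbols, and so is each column.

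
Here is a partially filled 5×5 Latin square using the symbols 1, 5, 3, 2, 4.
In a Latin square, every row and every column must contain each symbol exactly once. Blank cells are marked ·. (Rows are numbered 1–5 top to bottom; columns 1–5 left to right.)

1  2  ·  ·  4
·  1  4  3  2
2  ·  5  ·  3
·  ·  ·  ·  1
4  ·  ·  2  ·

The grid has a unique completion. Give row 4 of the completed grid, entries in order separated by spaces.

3 5 2 4 1

Row 1, column 3: row 1 has {1, 2, 4} and column 3 has {5, 4}, leaving only 3.
Row 4, column 3: row 4 has {1} and column 3 has {5, 3, 4}, leaving only 2.
Row 1, column 4: row 1 has {1, 3, 2, 4} and column 4 has {3, 2}, leaving only 5.
Row 4, column 4: row 4 has {1, 2} and column 4 has {5, 3, 2}, leaving only 4.
Row 2, column 1: row 2 has {1, 3, 2, 4} and column 1 has {1, 2, 4}, leaving only 5.
Row 4, column 1: row 4 has {1, 2, 4} and column 1 has {1, 5, 2, 4}, leaving only 3.
Row 4, column 2: row 4 has {1, 3, 2, 4} and column 2 has {1, 2}, leaving only 5.
So row 4 reads: 3 5 2 4 1.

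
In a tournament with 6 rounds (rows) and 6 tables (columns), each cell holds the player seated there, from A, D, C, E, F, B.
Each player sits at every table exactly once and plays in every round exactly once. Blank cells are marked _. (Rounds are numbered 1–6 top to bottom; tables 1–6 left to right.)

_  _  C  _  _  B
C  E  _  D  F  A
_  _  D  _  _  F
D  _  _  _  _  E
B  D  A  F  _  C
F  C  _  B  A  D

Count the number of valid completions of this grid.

3

Round 1, table 1: eliminating its round and table leaves {A, E}.
Round 1, table 2: eliminating its round and table leaves {A, F}.
Round 1, table 4: eliminating its round and table leaves {A, E}.
Round 1, table 5: eliminating its round and table leaves {D, E}.
Round 2, table 3: eliminating its round and table leaves {B}.
Round 3, table 1: eliminating its round and table leaves {A, E}.
Round 3, table 2: eliminating its round and table leaves {A, B}.
Round 3, table 4: eliminating its round and table leaves {A, C, E}.
Round 3, table 5: eliminating its round and table leaves {C, E, B}.
Round 4, table 2: eliminating its round and table leaves {A, F, B}.
Round 4, table 3: eliminating its round and table leaves {F, B}.
Round 4, table 4: eliminating its round and table leaves {A, C}.
Round 4, table 5: eliminating its round and table leaves {C, B}.
Round 5, table 5: eliminating its round and table leaves {E}.
Round 6, table 3: eliminating its round and table leaves {E}.
Enumerating the assignments across these blanks that avoid any round or table repeat gives 3 completions.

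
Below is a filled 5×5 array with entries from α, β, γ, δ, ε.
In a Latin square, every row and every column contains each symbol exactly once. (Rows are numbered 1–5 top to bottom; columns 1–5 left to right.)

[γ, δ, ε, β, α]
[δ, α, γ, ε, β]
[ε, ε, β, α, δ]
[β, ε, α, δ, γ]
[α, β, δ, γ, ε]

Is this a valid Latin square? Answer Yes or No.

No

Column 2 contains ε twice (at rows 3 and 4), so it is not a permutation.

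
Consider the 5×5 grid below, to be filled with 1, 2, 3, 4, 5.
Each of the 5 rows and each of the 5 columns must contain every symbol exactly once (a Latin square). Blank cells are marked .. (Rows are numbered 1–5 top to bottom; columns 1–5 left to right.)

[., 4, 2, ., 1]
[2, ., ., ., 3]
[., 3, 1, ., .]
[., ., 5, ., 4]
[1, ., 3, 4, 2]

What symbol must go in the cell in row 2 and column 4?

5

Row 2, column 3: row 2 has {2, 3} and column 3 has {1, 2, 3, 5}, leaving only 4.
Row 3, column 5: row 3 has {1, 3} and column 5 has {1, 2, 3, 4}, leaving only 5.
Row 3, column 1: row 3 has {1, 3, 5} and column 1 has {1, 2}, leaving only 4.
Row 3, column 4: row 3 has {1, 3, 4, 5} and column 4 has {4}, leaving only 2.
Row 4, column 1: row 4 has {4, 5} and column 1 has {1, 2, 4}, leaving only 3.
Row 1, column 1: row 1 has {1, 2, 4} and column 1 has {1, 2, 3, 4}, leaving only 5.
Row 1, column 4: row 1 has {1, 2, 4, 5} and column 4 has {2, 4}, leaving only 3.
Row 4, column 4: row 4 has {3, 4, 5} and column 4 has {2, 3, 4}, leaving only 1.
Row 2 already has {2, 3, 4} and column 4 already has {1, 2, 3, 4}, so row 2, column 4 must be 5.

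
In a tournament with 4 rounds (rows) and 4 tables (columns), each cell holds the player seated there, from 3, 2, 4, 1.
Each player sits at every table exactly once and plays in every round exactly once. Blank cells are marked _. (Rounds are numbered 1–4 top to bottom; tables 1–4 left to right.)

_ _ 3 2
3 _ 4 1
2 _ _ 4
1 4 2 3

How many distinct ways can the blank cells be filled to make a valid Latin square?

Round 1, table 1: eliminating its round and table leaves {4}.
Round 1, table 2: eliminating its round and table leaves {1}.
Round 2, table 2: eliminating its round and table leaves {2}.
Round 3, table 2: eliminating its round and table leaves {3, 1}.
Round 3, table 3: eliminating its round and table leaves {1}.
Only one assignment across all blanks avoids any round or table repeat, giving 1 completion.

1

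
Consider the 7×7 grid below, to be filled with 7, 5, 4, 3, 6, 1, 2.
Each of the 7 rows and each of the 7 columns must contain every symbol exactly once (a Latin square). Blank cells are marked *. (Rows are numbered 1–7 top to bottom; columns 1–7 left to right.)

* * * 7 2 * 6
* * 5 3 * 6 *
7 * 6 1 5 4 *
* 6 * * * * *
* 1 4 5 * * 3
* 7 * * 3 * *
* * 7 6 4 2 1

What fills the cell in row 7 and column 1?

3

Row 3, column 7: row 3 has {7, 5, 4, 6, 1} and column 7 has {3, 6, 1}, leaving only 2.
Row 3, column 2: row 3 has {7, 5, 4, 6, 1, 2} and column 2 has {7, 6, 1}, leaving only 3.
Row 5, column 6: row 5 has {5, 4, 3, 1} and column 6 has {4, 6, 2}, leaving only 7.
Row 5, column 5: row 5 has {7, 5, 4, 3, 1} and column 5 has {5, 4, 3, 2}, leaving only 6.
Row 5, column 1: row 5 has {7, 5, 4, 3, 6, 1} and column 1 has {7}, leaving only 2.
Row 7, column 2: row 7 has {7, 4, 6, 1, 2} and column 2 has {7, 3, 6, 1}, leaving only 5.
Row 7 already has {7, 5, 4, 6, 1, 2} and column 1 already has {7, 2}, so row 7, column 1 must be 3.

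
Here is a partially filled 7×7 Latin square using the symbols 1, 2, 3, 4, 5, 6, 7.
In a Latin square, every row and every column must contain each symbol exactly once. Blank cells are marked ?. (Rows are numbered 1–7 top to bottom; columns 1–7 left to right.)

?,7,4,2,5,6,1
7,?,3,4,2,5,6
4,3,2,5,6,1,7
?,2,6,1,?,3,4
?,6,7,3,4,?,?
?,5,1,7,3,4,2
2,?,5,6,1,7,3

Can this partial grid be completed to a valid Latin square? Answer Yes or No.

Yes

No row or column among the givens repeats a symbol, and propagating forced cells runs into no contradiction.
One valid completion exists (for instance, 3 7 4 2 5 6 1 / 7 1 3 4 2 5 6 / 4 3 2 5 6 1 7 / 5 2 6 1 7 3 4 / 1 6 7 3 4 2 5 / 6 5 1 7 3 4 2 / 2 4 5 6 1 7 3).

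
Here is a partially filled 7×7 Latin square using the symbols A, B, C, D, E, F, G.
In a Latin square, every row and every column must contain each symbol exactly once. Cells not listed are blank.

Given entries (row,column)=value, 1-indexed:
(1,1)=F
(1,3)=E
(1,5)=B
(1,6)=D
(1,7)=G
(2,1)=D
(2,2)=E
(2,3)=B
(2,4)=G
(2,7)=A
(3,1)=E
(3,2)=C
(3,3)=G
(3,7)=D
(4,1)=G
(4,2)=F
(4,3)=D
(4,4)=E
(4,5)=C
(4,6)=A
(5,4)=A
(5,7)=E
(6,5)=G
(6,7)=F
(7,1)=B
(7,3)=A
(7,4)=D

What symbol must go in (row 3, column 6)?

Row 1, column 2: row 1 has {B, D, E, F, G} and column 2 has {C, E, F}, leaving only A.
Row 1, column 4: row 1 has {A, B, D, E, F, G} and column 4 has {A, D, E, G}, leaving only C.
Row 2, column 5: row 2 has {A, B, D, E, G} and column 5 has {B, C, G}, leaving only F.
Row 2, column 6: row 2 has {A, B, D, E, F, G} and column 6 has {A, D}, leaving only C.
Row 3, column 5: row 3 has {C, D, E, G} and column 5 has {B, C, F, G}, leaving only A.
Row 4, column 7: row 4 has {A, C, D, E, F, G} and column 7 has {A, D, E, F, G}, leaving only B.
Row 5, column 1: row 5 has {A, E} and column 1 has {B, D, E, F, G}, leaving only C.
Row 5, column 3: row 5 has {A, C, E} and column 3 has {A, B, D, E, G}, leaving only F.
Row 5, column 5: row 5 has {A, C, E, F} and column 5 has {A, B, C, F, G}, leaving only D.
Row 6, column 1: row 6 has {F, G} and column 1 has {B, C, D, E, F, G}, leaving only A.
Row 6, column 3: row 6 has {A, F, G} and column 3 has {A, B, D, E, F, G}, leaving only C.
Row 6, column 4: row 6 has {A, C, F, G} and column 4 has {A, C, D, E, G}, leaving only B.
Row 3, column 4: row 3 has {A, C, D, E, G} and column 4 has {A, B, C, D, E, G}, leaving only F.
Row 3 already has {A, C, D, E, F, G} and column 6 already has {A, C, D}, so row 3, column 6 must be B.

B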